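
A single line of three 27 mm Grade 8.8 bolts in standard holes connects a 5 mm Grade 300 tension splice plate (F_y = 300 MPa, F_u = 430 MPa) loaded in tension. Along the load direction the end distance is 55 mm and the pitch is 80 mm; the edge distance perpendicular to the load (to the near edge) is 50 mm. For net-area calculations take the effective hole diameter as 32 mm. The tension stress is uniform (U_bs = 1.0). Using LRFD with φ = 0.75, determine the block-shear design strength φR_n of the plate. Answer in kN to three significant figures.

Shear plane L_v = 55 + 2·80 = 215 mm; A_gv = 215 × 5 = 1075 mm².
A_nv = (215 − 2.5·32) × 5 = 675 mm².
A_nt = (50 − 0.5·32) × 5 = 170 mm².
0.6 F_u A_nv = 174.2 kN; 0.6 F_y A_gv = 193.5 kN → shear rupture governs the shear term.
R_n = 174.2 + 1.0 × 430 × 170 / 1000 = 247.2 kN.
Design strength φR_n = 0.75 × 247.2 = 185 kN.

185 kN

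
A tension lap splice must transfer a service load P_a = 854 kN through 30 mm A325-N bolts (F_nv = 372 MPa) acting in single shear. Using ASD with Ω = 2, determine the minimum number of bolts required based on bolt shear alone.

7 bolts

A_b = π·30²/4 = 706.9 mm².
Per-bolt allowable strength R_n/Ω = 372 × 706.9 × 1 / 1000 / 2 = 131.5 kN.
n ≥ 854 / 131.5 = 6.495 → use 7 bolts.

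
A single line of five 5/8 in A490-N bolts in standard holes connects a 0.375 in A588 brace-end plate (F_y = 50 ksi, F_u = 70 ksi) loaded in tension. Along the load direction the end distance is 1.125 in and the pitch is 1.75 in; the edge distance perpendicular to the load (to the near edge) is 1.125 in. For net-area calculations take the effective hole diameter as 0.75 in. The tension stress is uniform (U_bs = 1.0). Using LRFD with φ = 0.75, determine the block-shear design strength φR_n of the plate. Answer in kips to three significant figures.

Shear plane L_v = 1.125 + 4·1.75 = 8.125 in; A_gv = 8.125 × 0.375 = 3.047 in².
A_nv = (8.125 − 4.5·0.75) × 0.375 = 1.781 in².
A_nt = (1.125 − 0.5·0.75) × 0.375 = 0.2812 in².
0.6 F_u A_nv = 74.81 kips; 0.6 F_y A_gv = 91.41 kips → shear rupture governs the shear term.
R_n = 74.81 + 1.0 × 70 × 0.2812 = 94.5 kips.
Design strength φR_n = 0.75 × 94.5 = 70.9 kips.

70.9 kips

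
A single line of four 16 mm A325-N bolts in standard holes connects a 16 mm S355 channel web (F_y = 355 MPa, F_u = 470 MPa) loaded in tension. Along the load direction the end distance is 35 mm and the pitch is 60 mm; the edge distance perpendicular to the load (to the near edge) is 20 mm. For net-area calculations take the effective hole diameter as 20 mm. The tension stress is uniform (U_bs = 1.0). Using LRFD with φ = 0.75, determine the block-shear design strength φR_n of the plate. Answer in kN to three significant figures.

547 kN

Shear plane L_v = 35 + 3·60 = 215 mm; A_gv = 215 × 16 = 3440 mm².
A_nv = (215 − 3.5·20) × 16 = 2320 mm².
A_nt = (20 − 0.5·20) × 16 = 160 mm².
0.6 F_u A_nv = 654.2 kN; 0.6 F_y A_gv = 732.7 kN → shear rupture governs the shear term.
R_n = 654.2 + 1.0 × 470 × 160 / 1000 = 729.4 kN.
Design strength φR_n = 0.75 × 729.4 = 547 kN.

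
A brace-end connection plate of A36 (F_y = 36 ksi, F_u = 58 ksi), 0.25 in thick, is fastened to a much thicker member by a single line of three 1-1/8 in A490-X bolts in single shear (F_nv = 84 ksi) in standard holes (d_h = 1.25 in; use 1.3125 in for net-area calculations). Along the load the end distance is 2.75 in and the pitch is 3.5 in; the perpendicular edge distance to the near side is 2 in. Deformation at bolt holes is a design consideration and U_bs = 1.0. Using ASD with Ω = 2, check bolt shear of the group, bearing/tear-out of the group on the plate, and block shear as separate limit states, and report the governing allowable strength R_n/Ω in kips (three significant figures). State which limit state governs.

Bolt shear: A_b = π·1.125²/4 = 0.994 in²; R_n = 84 × 0.994 × 3 × 1 = 250.5 kips → 250.5 / 2 = 125 kips.
Bearing: edge l_c = 2.125, r_n = 36.97 kips; interior l_c = 2.25, r_n = 39.15 kips; R_n = 36.97 + 2·39.15 = 115.3 kips → 57.6 kips.
Block shear: A_gv = 2.438, A_nv = 1.617, A_nt = 0.3359 in²; R_n = min(0.6F_uA_nv, 0.6F_yA_gv) + U_bs·F_u·A_nt = 72.13 kips → 36.1 kips.
Block shear governs: 36.1 kips.

36.1 kips (block shear governs)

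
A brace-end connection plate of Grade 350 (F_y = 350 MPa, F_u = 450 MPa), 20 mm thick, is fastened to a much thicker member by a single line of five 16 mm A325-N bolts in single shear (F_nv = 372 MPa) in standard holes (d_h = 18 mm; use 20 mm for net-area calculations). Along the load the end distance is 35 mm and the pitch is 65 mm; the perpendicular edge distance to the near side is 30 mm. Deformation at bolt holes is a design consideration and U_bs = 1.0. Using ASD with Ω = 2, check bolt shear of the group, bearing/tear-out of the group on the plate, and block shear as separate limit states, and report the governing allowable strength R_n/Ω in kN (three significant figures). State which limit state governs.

Bolt shear: A_b = π·16²/4 = 201.1 mm²; R_n = 372 × 201.1 × 5 × 1 / 1000 = 374 kN → 374 / 2 = 187 kN.
Bearing: edge l_c = 26, r_n = 280.8 kN; interior l_c = 47, r_n = 345.6 kN; R_n = 280.8 + 4·345.6 = 1663 kN → 832 kN.
Block shear: A_gv = 5900, A_nv = 4100, A_nt = 400 mm²; R_n = min(0.6F_uA_nv, 0.6F_yA_gv) + U_bs·F_u·A_nt = 1287 kN → 644 kN.
Bolt shear governs: 187 kN.

187 kN (bolt shear governs)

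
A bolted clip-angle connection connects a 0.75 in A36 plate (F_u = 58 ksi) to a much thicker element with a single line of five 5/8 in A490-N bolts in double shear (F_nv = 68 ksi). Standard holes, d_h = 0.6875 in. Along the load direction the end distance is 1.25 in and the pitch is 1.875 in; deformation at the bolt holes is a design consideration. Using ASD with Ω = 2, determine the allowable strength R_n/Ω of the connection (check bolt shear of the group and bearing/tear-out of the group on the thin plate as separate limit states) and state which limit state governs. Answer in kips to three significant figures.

104 kips (bolt shear governs)

Bolt shear: A_b = π·0.625²/4 = 0.3068 in²; R_n = 68 × 0.3068 × 5 × 2 = 208.6 kips → 208.6 / 2 = 104 kips.
Bearing (1.2 l_c t F_u ≤ 2.4 d t F_u): upper limit = 2.4·0.625·0.75·58 = 65.25 kips.
  Edge l_c = 1.25 − 0.6875/2 = 0.9062 → r_n = 47.31 kips; interior l_c = 1.875 − 0.6875 = 1.188 → r_n = 61.99 kips.
  R_n,bearing = 1·47.31 + 4·61.99 = 295.3 kips → 295.3 / 2 = 148 kips.
Bolt shear governs: 104 kips.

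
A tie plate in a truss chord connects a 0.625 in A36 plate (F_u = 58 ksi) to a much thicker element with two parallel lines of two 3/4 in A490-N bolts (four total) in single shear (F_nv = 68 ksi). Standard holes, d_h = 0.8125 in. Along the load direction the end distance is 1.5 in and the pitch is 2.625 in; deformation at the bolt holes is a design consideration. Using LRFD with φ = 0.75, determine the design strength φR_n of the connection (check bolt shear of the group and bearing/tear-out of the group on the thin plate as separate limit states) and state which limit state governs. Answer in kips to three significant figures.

Bolt shear: A_b = π·0.75²/4 = 0.4418 in²; R_n = 68 × 0.4418 × 4 × 1 = 120.2 kips → 0.75 × 120.2 = 90.1 kips.
Bearing (1.2 l_c t F_u ≤ 2.4 d t F_u): upper limit = 2.4·0.75·0.625·58 = 65.25 kips.
  Edge l_c = 1.5 − 0.8125/2 = 1.094 → r_n = 47.58 kips; interior l_c = 2.625 − 0.8125 = 1.812 → r_n = 65.25 kips.
  R_n,bearing = 2·47.58 + 2·65.25 = 225.7 kips → 0.75 × 225.7 = 169 kips.
Bolt shear governs: 90.1 kips.

90.1 kips (bolt shear governs)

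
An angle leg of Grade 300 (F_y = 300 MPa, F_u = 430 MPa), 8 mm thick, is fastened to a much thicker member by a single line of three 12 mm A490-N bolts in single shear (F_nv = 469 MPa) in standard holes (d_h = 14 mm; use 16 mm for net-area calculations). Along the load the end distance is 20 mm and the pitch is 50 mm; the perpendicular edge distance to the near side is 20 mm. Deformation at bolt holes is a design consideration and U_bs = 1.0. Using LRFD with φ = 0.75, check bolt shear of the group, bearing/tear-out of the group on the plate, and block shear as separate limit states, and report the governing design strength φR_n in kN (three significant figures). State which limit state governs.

Bolt shear: A_b = π·12²/4 = 113.1 mm²; R_n = 469 × 113.1 × 3 × 1 / 1000 = 159.1 kN → 0.75 × 159.1 = 119 kN.
Bearing: edge l_c = 13, r_n = 53.66 kN; interior l_c = 36, r_n = 99.07 kN; R_n = 53.66 + 2·99.07 = 251.8 kN → 189 kN.
Block shear: A_gv = 960, A_nv = 640, A_nt = 96 mm²; R_n = min(0.6F_uA_nv, 0.6F_yA_gv) + U_bs·F_u·A_nt = 206.4 kN → 155 kN.
Bolt shear governs: 119 kN.

119 kN (bolt shear governs)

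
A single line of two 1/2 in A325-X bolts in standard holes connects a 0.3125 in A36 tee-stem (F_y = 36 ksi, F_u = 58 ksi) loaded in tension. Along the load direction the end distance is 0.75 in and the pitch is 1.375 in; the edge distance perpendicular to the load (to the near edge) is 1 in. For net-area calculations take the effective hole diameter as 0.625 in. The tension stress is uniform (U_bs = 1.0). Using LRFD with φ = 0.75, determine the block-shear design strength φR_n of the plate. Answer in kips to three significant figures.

19 kips

Shear plane L_v = 0.75 + 1·1.375 = 2.125 in; A_gv = 2.125 × 0.3125 = 0.6641 in².
A_nv = (2.125 − 1.5·0.625) × 0.3125 = 0.3711 in².
A_nt = (1 − 0.5·0.625) × 0.3125 = 0.2148 in².
0.6 F_u A_nv = 12.91 kips; 0.6 F_y A_gv = 14.34 kips → shear rupture governs the shear term.
R_n = 12.91 + 1.0 × 58 × 0.2148 = 25.38 kips.
Design strength φR_n = 0.75 × 25.38 = 19 kips.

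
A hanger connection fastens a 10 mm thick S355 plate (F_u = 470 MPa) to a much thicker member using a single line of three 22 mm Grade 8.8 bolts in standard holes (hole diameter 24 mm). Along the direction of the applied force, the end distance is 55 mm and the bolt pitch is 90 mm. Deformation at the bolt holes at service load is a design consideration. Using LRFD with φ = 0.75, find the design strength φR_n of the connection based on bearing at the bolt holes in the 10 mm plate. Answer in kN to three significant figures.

554 kN

Per bolt r_n = 1.2 l_c t F_u ≤ 2.4 d t F_u; upper limit = 2.4 × 22 × 10 × 470 / 1000 = 248.2 kN.
Edge bolt: l_c = 55 − 24/2 = 43 mm → 1.2 × 43 × 10 × 470 / 1000 = 242.5 → r_n = 242.5 kN.
Interior bolts: l_c = 90 − 24 = 66 mm → 1.2 × 66 × 10 × 470 / 1000 = 372.2 → r_n = 248.2 kN.
R_n = 1 × 242.5 + 2 × 248.2 = 738.8 kN.
Design strength φR_n = 0.75 × 738.8 = 554 kN.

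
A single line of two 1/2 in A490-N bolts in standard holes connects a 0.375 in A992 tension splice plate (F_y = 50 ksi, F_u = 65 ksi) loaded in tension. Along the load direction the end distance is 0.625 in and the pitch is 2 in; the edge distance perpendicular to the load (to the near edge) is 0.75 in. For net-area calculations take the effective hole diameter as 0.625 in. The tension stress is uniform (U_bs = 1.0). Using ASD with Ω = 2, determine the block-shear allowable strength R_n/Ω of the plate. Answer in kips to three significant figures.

17.7 kips

Shear plane L_v = 0.625 + 1·2 = 2.625 in; A_gv = 2.625 × 0.375 = 0.9844 in².
A_nv = (2.625 − 1.5·0.625) × 0.375 = 0.6328 in².
A_nt = (0.75 − 0.5·0.625) × 0.375 = 0.1641 in².
0.6 F_u A_nv = 24.68 kips; 0.6 F_y A_gv = 29.53 kips → shear rupture governs the shear term.
R_n = 24.68 + 1.0 × 65 × 0.1641 = 35.34 kips.
Allowable strength R_n/Ω = 35.34 / 2 = 17.7 kips.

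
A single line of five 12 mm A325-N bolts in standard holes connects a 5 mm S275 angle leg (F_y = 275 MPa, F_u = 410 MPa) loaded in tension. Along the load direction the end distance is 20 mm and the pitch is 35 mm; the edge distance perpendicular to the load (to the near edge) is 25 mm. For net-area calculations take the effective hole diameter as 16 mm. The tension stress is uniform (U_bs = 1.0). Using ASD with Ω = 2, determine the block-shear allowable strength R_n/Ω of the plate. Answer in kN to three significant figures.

71.5 kN

Shear plane L_v = 20 + 4·35 = 160 mm; A_gv = 160 × 5 = 800 mm².
A_nv = (160 − 4.5·16) × 5 = 440 mm².
A_nt = (25 − 0.5·16) × 5 = 85 mm².
0.6 F_u A_nv = 108.2 kN; 0.6 F_y A_gv = 132 kN → shear rupture governs the shear term.
R_n = 108.2 + 1.0 × 410 × 85 / 1000 = 143.1 kN.
Allowable strength R_n/Ω = 143.1 / 2 = 71.5 kN.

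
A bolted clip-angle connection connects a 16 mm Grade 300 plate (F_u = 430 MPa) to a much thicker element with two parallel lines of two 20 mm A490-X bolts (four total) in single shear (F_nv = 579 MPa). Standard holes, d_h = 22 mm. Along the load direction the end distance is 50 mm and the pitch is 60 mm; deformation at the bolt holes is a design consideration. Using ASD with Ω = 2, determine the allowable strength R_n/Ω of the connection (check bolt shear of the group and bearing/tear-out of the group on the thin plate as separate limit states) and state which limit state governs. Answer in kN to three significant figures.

Bolt shear: A_b = π·20²/4 = 314.2 mm²; R_n = 579 × 314.2 × 4 × 1 / 1000 = 727.6 kN → 727.6 / 2 = 364 kN.
Bearing (1.2 l_c t F_u ≤ 2.4 d t F_u): upper limit = 2.4·20·16·430 / 1000 = 330.2 kN.
  Edge l_c = 50 − 22/2 = 39 → r_n = 322 kN; interior l_c = 60 − 22 = 38 → r_n = 313.7 kN.
  R_n,bearing = 2·322 + 2·313.7 = 1271 kN → 1271 / 2 = 636 kN.
Bolt shear governs: 364 kN.

364 kN (bolt shear governs)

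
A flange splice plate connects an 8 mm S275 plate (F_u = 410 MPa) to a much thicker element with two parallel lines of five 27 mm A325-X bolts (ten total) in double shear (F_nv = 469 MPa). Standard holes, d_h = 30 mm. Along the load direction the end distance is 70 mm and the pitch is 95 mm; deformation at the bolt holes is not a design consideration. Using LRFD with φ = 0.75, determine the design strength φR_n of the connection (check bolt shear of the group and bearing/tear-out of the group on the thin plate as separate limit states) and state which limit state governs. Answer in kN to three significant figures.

Bolt shear: A_b = π·27²/4 = 572.6 mm²; R_n = 469 × 572.6 × 10 × 2 / 1000 = 5371 kN → 0.75 × 5371 = 4030 kN.
Bearing (1.5 l_c t F_u ≤ 3.0 d t F_u): upper limit = 3.0·27·8·410 / 1000 = 265.7 kN.
  Edge l_c = 70 − 30/2 = 55 → r_n = 265.7 kN; interior l_c = 95 − 30 = 65 → r_n = 265.7 kN.
  R_n,bearing = 2·265.7 + 8·265.7 = 2657 kN → 0.75 × 2657 = 1990 kN.
Bearing governs: 1990 kN.

1990 kN (bearing governs)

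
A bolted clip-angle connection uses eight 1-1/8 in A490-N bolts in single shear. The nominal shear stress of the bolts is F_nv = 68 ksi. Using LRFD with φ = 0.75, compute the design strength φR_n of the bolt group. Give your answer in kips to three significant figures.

A_b = π × 1.125² / 4 = 0.994 in².
R_n = F_nv · A_b · n · n_s = 68 × 0.994 × 8 × 1 = 540.7 kips.
Design strength φR_n = 0.75 × 540.7 = 406 kips.

406 kips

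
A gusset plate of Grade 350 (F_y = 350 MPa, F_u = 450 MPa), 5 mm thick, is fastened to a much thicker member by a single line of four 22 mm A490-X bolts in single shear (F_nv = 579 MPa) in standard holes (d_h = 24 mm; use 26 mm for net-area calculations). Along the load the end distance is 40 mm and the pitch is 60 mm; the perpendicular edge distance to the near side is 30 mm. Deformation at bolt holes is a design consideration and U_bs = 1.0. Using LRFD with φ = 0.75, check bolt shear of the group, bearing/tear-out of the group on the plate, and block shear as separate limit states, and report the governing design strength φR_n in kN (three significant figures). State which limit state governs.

Bolt shear: A_b = π·22²/4 = 380.1 mm²; R_n = 579 × 380.1 × 4 × 1 / 1000 = 880.4 kN → 0.75 × 880.4 = 660 kN.
Bearing: edge l_c = 28, r_n = 75.6 kN; interior l_c = 36, r_n = 97.2 kN; R_n = 75.6 + 3·97.2 = 367.2 kN → 275 kN.
Block shear: A_gv = 1100, A_nv = 645, A_nt = 85 mm²; R_n = min(0.6F_uA_nv, 0.6F_yA_gv) + U_bs·F_u·A_nt = 212.4 kN → 159 kN.
Block shear governs: 159 kN.

159 kN (block shear governs)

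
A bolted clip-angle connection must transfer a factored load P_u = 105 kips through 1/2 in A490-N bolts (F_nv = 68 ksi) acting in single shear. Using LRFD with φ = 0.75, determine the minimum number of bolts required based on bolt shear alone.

A_b = π·0.5²/4 = 0.1963 in².
Per-bolt design strength φR_n = 0.75 × 68 × 0.1963 × 1 = 10.01 kips.
n ≥ 105 / 10.01 = 10.49 → use 11 bolts.

11 bolts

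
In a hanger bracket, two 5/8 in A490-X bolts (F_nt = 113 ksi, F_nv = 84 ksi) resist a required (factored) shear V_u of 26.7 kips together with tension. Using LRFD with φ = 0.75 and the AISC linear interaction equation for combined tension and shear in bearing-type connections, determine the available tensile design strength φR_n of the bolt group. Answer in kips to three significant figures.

A_b = π·0.625²/4 = 0.3068 in²; f_rv = 26.7 / (2 × 0.3068) = 43.51 ksi.
F'_nt = 1.3 F_nt − (F_nt / φF_nv) f_rv = 1.3·113 − (113/(0.75·84))·43.51 = 68.85 ksi, capped at F_nt → F'_nt = 68.85 ksi.
R_n = F'_nt · A_b · n = 68.85 × 0.3068 × 2 = 42.25 kips.
Design strength φR_n = 0.75 × 42.25 = 31.7 kips.

31.7 kips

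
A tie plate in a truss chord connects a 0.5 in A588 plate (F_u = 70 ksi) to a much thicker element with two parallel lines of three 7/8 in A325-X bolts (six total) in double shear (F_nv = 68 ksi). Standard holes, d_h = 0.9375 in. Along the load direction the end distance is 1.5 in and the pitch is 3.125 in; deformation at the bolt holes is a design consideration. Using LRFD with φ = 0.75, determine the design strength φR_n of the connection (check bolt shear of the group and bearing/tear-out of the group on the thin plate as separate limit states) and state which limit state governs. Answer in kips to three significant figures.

285 kips (bearing governs)

Bolt shear: A_b = π·0.875²/4 = 0.6013 in²; R_n = 68 × 0.6013 × 6 × 2 = 490.7 kips → 0.75 × 490.7 = 368 kips.
Bearing (1.2 l_c t F_u ≤ 2.4 d t F_u): upper limit = 2.4·0.875·0.5·70 = 73.5 kips.
  Edge l_c = 1.5 − 0.9375/2 = 1.031 → r_n = 43.31 kips; interior l_c = 3.125 − 0.9375 = 2.188 → r_n = 73.5 kips.
  R_n,bearing = 2·43.31 + 4·73.5 = 380.6 kips → 0.75 × 380.6 = 285 kips.
Bearing governs: 285 kips.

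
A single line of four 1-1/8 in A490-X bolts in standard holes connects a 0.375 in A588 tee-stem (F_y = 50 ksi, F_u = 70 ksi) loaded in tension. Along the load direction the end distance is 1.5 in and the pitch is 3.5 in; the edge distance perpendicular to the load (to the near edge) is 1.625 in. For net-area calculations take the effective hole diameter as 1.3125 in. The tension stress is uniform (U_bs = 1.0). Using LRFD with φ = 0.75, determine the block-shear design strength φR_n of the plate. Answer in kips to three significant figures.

Shear plane L_v = 1.5 + 3·3.5 = 12 in; A_gv = 12 × 0.375 = 4.5 in².
A_nv = (12 − 3.5·1.3125) × 0.375 = 2.777 in².
A_nt = (1.625 − 0.5·1.3125) × 0.375 = 0.3633 in².
0.6 F_u A_nv = 116.6 kips; 0.6 F_y A_gv = 135 kips → shear rupture governs the shear term.
R_n = 116.6 + 1.0 × 70 × 0.3633 = 142.1 kips.
Design strength φR_n = 0.75 × 142.1 = 107 kips.

107 kips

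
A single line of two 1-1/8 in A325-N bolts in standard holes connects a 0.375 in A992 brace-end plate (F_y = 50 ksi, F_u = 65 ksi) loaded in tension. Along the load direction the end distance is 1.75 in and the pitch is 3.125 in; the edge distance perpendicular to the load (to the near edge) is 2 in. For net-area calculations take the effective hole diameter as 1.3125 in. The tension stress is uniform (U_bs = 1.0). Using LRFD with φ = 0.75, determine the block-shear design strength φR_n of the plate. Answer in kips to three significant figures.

Shear plane L_v = 1.75 + 1·3.125 = 4.875 in; A_gv = 4.875 × 0.375 = 1.828 in².
A_nv = (4.875 − 1.5·1.3125) × 0.375 = 1.09 in².
A_nt = (2 − 0.5·1.3125) × 0.375 = 0.5039 in².
0.6 F_u A_nv = 42.5 kips; 0.6 F_y A_gv = 54.84 kips → shear rupture governs the shear term.
R_n = 42.5 + 1.0 × 65 × 0.5039 = 75.26 kips.
Design strength φR_n = 0.75 × 75.26 = 56.4 kips.

56.4 kips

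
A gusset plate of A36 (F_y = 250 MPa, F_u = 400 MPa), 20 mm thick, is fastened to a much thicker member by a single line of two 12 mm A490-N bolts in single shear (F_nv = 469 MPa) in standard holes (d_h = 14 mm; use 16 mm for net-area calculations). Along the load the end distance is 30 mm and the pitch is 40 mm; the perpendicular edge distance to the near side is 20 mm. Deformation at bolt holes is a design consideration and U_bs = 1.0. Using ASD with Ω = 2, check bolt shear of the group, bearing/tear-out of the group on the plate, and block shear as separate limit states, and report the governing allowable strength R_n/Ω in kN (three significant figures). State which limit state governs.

Bolt shear: A_b = π·12²/4 = 113.1 mm²; R_n = 469 × 113.1 × 2 × 1 / 1000 = 106.1 kN → 106.1 / 2 = 53 kN.
Bearing: edge l_c = 23, r_n = 220.8 kN; interior l_c = 26, r_n = 230.4 kN; R_n = 220.8 + 1·230.4 = 451.2 kN → 226 kN.
Block shear: A_gv = 1400, A_nv = 920, A_nt = 240 mm²; R_n = min(0.6F_uA_nv, 0.6F_yA_gv) + U_bs·F_u·A_nt = 306 kN → 153 kN.
Bolt shear governs: 53 kN.

53 kN (bolt shear governs)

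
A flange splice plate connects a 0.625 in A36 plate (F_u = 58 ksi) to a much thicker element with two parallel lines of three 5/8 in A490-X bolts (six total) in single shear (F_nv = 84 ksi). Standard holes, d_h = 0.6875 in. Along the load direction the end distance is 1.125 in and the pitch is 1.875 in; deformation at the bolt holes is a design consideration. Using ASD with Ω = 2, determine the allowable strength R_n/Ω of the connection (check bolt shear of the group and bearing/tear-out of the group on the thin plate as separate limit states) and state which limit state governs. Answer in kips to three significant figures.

Bolt shear: A_b = π·0.625²/4 = 0.3068 in²; R_n = 84 × 0.3068 × 6 × 1 = 154.6 kips → 154.6 / 2 = 77.3 kips.
Bearing (1.2 l_c t F_u ≤ 2.4 d t F_u): upper limit = 2.4·0.625·0.625·58 = 54.38 kips.
  Edge l_c = 1.125 − 0.6875/2 = 0.7812 → r_n = 33.98 kips; interior l_c = 1.875 − 0.6875 = 1.188 → r_n = 51.66 kips.
  R_n,bearing = 2·33.98 + 4·51.66 = 274.6 kips → 274.6 / 2 = 137 kips.
Bolt shear governs: 77.3 kips.

77.3 kips (bolt shear governs)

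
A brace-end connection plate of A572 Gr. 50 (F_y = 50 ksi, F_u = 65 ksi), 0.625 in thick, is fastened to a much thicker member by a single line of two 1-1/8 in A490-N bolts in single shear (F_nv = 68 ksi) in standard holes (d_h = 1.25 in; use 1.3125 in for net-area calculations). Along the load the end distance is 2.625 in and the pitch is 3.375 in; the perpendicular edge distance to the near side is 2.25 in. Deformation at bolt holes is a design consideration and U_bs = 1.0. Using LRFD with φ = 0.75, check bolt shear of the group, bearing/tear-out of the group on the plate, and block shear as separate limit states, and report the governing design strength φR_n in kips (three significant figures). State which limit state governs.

101 kips (bolt shear governs)

Bolt shear: A_b = π·1.125²/4 = 0.994 in²; R_n = 68 × 0.994 × 2 × 1 = 135.2 kips → 0.75 × 135.2 = 101 kips.
Bearing: edge l_c = 2, r_n = 97.5 kips; interior l_c = 2.125, r_n = 103.6 kips; R_n = 97.5 + 1·103.6 = 201.1 kips → 151 kips.
Block shear: A_gv = 3.75, A_nv = 2.52, A_nt = 0.9961 in²; R_n = min(0.6F_uA_nv, 0.6F_yA_gv) + U_bs·F_u·A_nt = 163 kips → 122 kips.
Bolt shear governs: 101 kips.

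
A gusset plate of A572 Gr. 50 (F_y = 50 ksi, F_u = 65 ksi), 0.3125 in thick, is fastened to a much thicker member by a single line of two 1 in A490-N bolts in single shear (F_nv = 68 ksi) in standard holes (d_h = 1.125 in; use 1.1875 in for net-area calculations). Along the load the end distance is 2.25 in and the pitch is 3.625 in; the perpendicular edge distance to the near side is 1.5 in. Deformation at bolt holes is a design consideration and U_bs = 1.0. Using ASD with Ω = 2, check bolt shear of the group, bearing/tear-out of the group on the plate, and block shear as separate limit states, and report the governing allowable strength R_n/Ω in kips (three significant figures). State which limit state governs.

Bolt shear: A_b = π·1²/4 = 0.7854 in²; R_n = 68 × 0.7854 × 2 × 1 = 106.8 kips → 106.8 / 2 = 53.4 kips.
Bearing: edge l_c = 1.688, r_n = 41.13 kips; interior l_c = 2.5, r_n = 48.75 kips; R_n = 41.13 + 1·48.75 = 89.88 kips → 44.9 kips.
Block shear: A_gv = 1.836, A_nv = 1.279, A_nt = 0.2832 in²; R_n = min(0.6F_uA_nv, 0.6F_yA_gv) + U_bs·F_u·A_nt = 68.3 kips → 34.2 kips.
Block shear governs: 34.2 kips.

34.2 kips (block shear governs)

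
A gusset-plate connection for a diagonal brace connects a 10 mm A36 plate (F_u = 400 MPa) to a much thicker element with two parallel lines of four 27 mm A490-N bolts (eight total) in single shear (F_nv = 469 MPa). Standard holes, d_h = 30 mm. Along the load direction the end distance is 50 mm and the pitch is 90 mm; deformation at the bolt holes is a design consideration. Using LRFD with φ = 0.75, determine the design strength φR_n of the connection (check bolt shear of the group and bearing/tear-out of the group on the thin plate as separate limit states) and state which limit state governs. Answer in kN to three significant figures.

1420 kN (bearing governs)

Bolt shear: A_b = π·27²/4 = 572.6 mm²; R_n = 469 × 572.6 × 8 × 1 / 1000 = 2148 kN → 0.75 × 2148 = 1610 kN.
Bearing (1.2 l_c t F_u ≤ 2.4 d t F_u): upper limit = 2.4·27·10·400 / 1000 = 259.2 kN.
  Edge l_c = 50 − 30/2 = 35 → r_n = 168 kN; interior l_c = 90 − 30 = 60 → r_n = 259.2 kN.
  R_n,bearing = 2·168 + 6·259.2 = 1891 kN → 0.75 × 1891 = 1420 kN.
Bearing governs: 1420 kN.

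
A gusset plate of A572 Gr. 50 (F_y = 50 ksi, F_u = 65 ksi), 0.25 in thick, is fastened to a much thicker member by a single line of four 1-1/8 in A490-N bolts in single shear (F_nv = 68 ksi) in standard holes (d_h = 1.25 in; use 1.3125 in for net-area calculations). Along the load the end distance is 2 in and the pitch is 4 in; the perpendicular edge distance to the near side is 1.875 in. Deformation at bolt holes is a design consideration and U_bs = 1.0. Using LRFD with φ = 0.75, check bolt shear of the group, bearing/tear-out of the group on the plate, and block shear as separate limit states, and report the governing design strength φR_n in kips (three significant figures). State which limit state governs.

Bolt shear: A_b = π·1.125²/4 = 0.994 in²; R_n = 68 × 0.994 × 4 × 1 = 270.4 kips → 0.75 × 270.4 = 203 kips.
Bearing: edge l_c = 1.375, r_n = 26.81 kips; interior l_c = 2.75, r_n = 43.87 kips; R_n = 26.81 + 3·43.87 = 158.4 kips → 119 kips.
Block shear: A_gv = 3.5, A_nv = 2.352, A_nt = 0.3047 in²; R_n = min(0.6F_uA_nv, 0.6F_yA_gv) + U_bs·F_u·A_nt = 111.5 kips → 83.6 kips.
Block shear governs: 83.6 kips.

83.6 kips (block shear governs)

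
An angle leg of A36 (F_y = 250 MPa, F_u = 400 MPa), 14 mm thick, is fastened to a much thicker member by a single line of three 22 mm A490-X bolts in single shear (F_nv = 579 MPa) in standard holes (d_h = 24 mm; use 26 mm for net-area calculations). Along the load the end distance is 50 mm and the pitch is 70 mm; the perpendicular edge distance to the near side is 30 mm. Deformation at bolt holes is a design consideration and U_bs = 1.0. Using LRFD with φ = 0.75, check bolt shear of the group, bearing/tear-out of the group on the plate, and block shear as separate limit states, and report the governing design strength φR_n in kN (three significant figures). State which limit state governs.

371 kN (block shear governs)

Bolt shear: A_b = π·22²/4 = 380.1 mm²; R_n = 579 × 380.1 × 3 × 1 / 1000 = 660.3 kN → 0.75 × 660.3 = 495 kN.
Bearing: edge l_c = 38, r_n = 255.4 kN; interior l_c = 46, r_n = 295.7 kN; R_n = 255.4 + 2·295.7 = 846.7 kN → 635 kN.
Block shear: A_gv = 2660, A_nv = 1750, A_nt = 238 mm²; R_n = min(0.6F_uA_nv, 0.6F_yA_gv) + U_bs·F_u·A_nt = 494.2 kN → 371 kN.
Block shear governs: 371 kN.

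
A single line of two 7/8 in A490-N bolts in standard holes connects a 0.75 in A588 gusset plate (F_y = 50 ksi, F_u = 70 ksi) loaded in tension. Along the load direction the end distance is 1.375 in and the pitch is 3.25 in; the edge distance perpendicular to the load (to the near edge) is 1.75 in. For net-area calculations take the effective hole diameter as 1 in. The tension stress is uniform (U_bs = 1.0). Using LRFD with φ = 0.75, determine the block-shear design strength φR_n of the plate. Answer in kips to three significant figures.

123 kips

Shear plane L_v = 1.375 + 1·3.25 = 4.625 in; A_gv = 4.625 × 0.75 = 3.469 in².
A_nv = (4.625 − 1.5·1) × 0.75 = 2.344 in².
A_nt = (1.75 − 0.5·1) × 0.75 = 0.9375 in².
0.6 F_u A_nv = 98.44 kips; 0.6 F_y A_gv = 104.1 kips → shear rupture governs the shear term.
R_n = 98.44 + 1.0 × 70 × 0.9375 = 164.1 kips.
Design strength φR_n = 0.75 × 164.1 = 123 kips.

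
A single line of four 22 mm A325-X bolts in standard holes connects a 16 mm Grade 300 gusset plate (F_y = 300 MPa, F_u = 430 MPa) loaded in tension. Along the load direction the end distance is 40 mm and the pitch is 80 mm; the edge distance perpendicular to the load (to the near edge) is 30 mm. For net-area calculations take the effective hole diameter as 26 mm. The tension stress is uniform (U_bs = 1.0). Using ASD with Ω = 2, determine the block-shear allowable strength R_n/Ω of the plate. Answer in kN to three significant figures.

449 kN

Shear plane L_v = 40 + 3·80 = 280 mm; A_gv = 280 × 16 = 4480 mm².
A_nv = (280 − 3.5·26) × 16 = 3024 mm².
A_nt = (30 − 0.5·26) × 16 = 272 mm².
0.6 F_u A_nv = 780.2 kN; 0.6 F_y A_gv = 806.4 kN → shear rupture governs the shear term.
R_n = 780.2 + 1.0 × 430 × 272 / 1000 = 897.2 kN.
Allowable strength R_n/Ω = 897.2 / 2 = 449 kN.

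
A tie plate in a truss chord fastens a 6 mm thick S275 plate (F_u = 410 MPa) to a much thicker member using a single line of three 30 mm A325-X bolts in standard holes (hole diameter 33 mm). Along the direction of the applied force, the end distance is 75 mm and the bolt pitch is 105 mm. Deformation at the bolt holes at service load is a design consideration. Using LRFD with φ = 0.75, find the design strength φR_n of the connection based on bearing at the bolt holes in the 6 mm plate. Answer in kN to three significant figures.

395 kN

Per bolt r_n = 1.2 l_c t F_u ≤ 2.4 d t F_u; upper limit = 2.4 × 30 × 6 × 410 / 1000 = 177.1 kN.
Edge bolt: l_c = 75 − 33/2 = 58.5 mm → 1.2 × 58.5 × 6 × 410 / 1000 = 172.7 → r_n = 172.7 kN.
Interior bolts: l_c = 105 − 33 = 72 mm → 1.2 × 72 × 6 × 410 / 1000 = 212.5 → r_n = 177.1 kN.
R_n = 1 × 172.7 + 2 × 177.1 = 526.9 kN.
Design strength φR_n = 0.75 × 526.9 = 395 kN.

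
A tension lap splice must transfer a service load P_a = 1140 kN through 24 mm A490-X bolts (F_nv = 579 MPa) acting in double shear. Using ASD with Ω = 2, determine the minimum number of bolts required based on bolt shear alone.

5 bolts

A_b = π·24²/4 = 452.4 mm².
Per-bolt allowable strength R_n/Ω = 579 × 452.4 × 2 / 1000 / 2 = 261.9 kN.
n ≥ 1140 / 261.9 = 4.352 → use 5 bolts.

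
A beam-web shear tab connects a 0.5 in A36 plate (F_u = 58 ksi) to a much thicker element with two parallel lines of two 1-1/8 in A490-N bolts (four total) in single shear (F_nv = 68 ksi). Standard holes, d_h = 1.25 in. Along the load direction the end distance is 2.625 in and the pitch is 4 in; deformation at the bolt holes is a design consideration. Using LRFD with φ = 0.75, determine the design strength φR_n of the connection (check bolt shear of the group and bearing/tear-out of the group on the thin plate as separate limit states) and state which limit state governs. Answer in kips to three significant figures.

203 kips (bolt shear governs)

Bolt shear: A_b = π·1.125²/4 = 0.994 in²; R_n = 68 × 0.994 × 4 × 1 = 270.4 kips → 0.75 × 270.4 = 203 kips.
Bearing (1.2 l_c t F_u ≤ 2.4 d t F_u): upper limit = 2.4·1.125·0.5·58 = 78.3 kips.
  Edge l_c = 2.625 − 1.25/2 = 2 → r_n = 69.6 kips; interior l_c = 4 − 1.25 = 2.75 → r_n = 78.3 kips.
  R_n,bearing = 2·69.6 + 2·78.3 = 295.8 kips → 0.75 × 295.8 = 222 kips.
Bolt shear governs: 203 kips.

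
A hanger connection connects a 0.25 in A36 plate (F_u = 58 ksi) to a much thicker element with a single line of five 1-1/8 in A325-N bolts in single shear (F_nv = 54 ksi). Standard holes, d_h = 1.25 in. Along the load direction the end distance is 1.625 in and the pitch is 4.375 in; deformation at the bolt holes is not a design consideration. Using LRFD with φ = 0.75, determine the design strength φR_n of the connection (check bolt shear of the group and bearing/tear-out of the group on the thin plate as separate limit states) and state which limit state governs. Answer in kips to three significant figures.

163 kips (bearing governs)

Bolt shear: A_b = π·1.125²/4 = 0.994 in²; R_n = 54 × 0.994 × 5 × 1 = 268.4 kips → 0.75 × 268.4 = 201 kips.
Bearing (1.5 l_c t F_u ≤ 3.0 d t F_u): upper limit = 3.0·1.125·0.25·58 = 48.94 kips.
  Edge l_c = 1.625 − 1.25/2 = 1 → r_n = 21.75 kips; interior l_c = 4.375 − 1.25 = 3.125 → r_n = 48.94 kips.
  R_n,bearing = 1·21.75 + 4·48.94 = 217.5 kips → 0.75 × 217.5 = 163 kips.
Bearing governs: 163 kips.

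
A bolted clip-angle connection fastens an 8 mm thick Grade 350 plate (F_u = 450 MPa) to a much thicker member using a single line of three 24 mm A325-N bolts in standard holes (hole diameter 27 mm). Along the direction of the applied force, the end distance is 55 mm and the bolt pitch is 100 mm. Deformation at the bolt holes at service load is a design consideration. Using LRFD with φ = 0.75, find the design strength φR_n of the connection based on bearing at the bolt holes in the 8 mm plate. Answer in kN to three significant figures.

446 kN

Per bolt r_n = 1.2 l_c t F_u ≤ 2.4 d t F_u; upper limit = 2.4 × 24 × 8 × 450 / 1000 = 207.4 kN.
Edge bolt: l_c = 55 − 27/2 = 41.5 mm → 1.2 × 41.5 × 8 × 450 / 1000 = 179.3 → r_n = 179.3 kN.
Interior bolts: l_c = 100 − 27 = 73 mm → 1.2 × 73 × 8 × 450 / 1000 = 315.4 → r_n = 207.4 kN.
R_n = 1 × 179.3 + 2 × 207.4 = 594 kN.
Design strength φR_n = 0.75 × 594 = 446 kN.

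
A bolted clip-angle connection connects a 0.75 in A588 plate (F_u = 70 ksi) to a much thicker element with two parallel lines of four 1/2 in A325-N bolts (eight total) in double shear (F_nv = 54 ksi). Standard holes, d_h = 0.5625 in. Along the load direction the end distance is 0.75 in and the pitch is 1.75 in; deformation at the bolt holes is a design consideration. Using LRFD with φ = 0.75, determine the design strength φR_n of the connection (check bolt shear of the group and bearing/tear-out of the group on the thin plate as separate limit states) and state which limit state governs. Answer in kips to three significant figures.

127 kips (bolt shear governs)

Bolt shear: A_b = π·0.5²/4 = 0.1963 in²; R_n = 54 × 0.1963 × 8 × 2 = 169.6 kips → 0.75 × 169.6 = 127 kips.
Bearing (1.2 l_c t F_u ≤ 2.4 d t F_u): upper limit = 2.4·0.5·0.75·70 = 63 kips.
  Edge l_c = 0.75 − 0.5625/2 = 0.4688 → r_n = 29.53 kips; interior l_c = 1.75 − 0.5625 = 1.188 → r_n = 63 kips.
  R_n,bearing = 2·29.53 + 6·63 = 437.1 kips → 0.75 × 437.1 = 328 kips.
Bolt shear governs: 127 kips.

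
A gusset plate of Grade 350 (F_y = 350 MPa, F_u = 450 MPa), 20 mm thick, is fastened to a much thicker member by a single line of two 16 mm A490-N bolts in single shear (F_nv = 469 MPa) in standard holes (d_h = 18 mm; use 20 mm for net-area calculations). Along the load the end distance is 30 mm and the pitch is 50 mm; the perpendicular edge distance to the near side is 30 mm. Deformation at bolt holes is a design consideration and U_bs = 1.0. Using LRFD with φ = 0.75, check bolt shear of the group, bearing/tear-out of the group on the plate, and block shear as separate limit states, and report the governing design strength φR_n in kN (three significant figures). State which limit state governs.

141 kN (bolt shear governs)

Bolt shear: A_b = π·16²/4 = 201.1 mm²; R_n = 469 × 201.1 × 2 × 1 / 1000 = 188.6 kN → 0.75 × 188.6 = 141 kN.
Bearing: edge l_c = 21, r_n = 226.8 kN; interior l_c = 32, r_n = 345.6 kN; R_n = 226.8 + 1·345.6 = 572.4 kN → 429 kN.
Block shear: A_gv = 1600, A_nv = 1000, A_nt = 400 mm²; R_n = min(0.6F_uA_nv, 0.6F_yA_gv) + U_bs·F_u·A_nt = 450 kN → 338 kN.
Bolt shear governs: 141 kN.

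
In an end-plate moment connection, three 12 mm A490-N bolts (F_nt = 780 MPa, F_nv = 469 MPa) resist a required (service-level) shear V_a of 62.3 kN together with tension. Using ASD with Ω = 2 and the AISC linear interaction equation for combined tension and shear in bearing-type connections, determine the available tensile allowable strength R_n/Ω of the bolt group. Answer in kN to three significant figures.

68.4 kN

A_b = π·12²/4 = 113.1 mm²; f_rv = 62.3 × 1000 / (3 × 113.1) = 183.6 MPa.
F'_nt = 1.3 F_nt − (Ω F_nt / F_nv) f_rv = 1.3·780 − (2·780/469)·183.6 = 403.2 MPa, capped at F_nt → F'_nt = 403.2 MPa.
R_n = F'_nt · A_b · n = 403.2 × 113.1 × 3 / 1000 = 136.8 kN.
Allowable strength R_n/Ω = 136.8 / 2 = 68.4 kN.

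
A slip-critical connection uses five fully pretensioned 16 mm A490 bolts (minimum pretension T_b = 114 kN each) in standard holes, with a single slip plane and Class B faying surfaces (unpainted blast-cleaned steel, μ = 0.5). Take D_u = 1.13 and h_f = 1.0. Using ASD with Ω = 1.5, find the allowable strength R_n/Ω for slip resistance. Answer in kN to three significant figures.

R_n = μ · D_u · h_f · T_b · n_s · n_b = 0.5 × 1.13 × 1.0 × 114 × 1 × 5 = 322 kN.
Allowable strength R_n/Ω = 322 / 1.5 = 215 kN.

215 kN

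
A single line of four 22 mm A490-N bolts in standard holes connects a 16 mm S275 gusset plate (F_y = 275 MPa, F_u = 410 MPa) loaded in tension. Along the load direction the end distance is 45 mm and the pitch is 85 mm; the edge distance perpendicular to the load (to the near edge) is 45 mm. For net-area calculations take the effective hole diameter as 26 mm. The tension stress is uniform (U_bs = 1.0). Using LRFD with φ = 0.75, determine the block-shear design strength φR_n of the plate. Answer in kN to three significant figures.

Shear plane L_v = 45 + 3·85 = 300 mm; A_gv = 300 × 16 = 4800 mm².
A_nv = (300 − 3.5·26) × 16 = 3344 mm².
A_nt = (45 − 0.5·26) × 16 = 512 mm².
0.6 F_u A_nv = 822.6 kN; 0.6 F_y A_gv = 792 kN → shear yielding governs the shear term.
R_n = 792 + 1.0 × 410 × 512 / 1000 = 1002 kN.
Design strength φR_n = 0.75 × 1002 = 751 kN.

751 kN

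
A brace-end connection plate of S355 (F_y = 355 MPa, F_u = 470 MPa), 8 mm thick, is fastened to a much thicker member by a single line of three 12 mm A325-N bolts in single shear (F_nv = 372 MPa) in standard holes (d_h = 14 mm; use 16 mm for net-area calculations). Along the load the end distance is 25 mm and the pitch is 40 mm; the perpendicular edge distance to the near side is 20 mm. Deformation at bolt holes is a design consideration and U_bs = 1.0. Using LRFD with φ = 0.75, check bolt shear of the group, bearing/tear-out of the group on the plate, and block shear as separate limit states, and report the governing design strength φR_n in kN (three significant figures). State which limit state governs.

Bolt shear: A_b = π·12²/4 = 113.1 mm²; R_n = 372 × 113.1 × 3 × 1 / 1000 = 126.2 kN → 0.75 × 126.2 = 94.7 kN.
Bearing: edge l_c = 18, r_n = 81.22 kN; interior l_c = 26, r_n = 108.3 kN; R_n = 81.22 + 2·108.3 = 297.8 kN → 223 kN.
Block shear: A_gv = 840, A_nv = 520, A_nt = 96 mm²; R_n = min(0.6F_uA_nv, 0.6F_yA_gv) + U_bs·F_u·A_nt = 191.8 kN → 144 kN.
Bolt shear governs: 94.7 kN.

94.7 kN (bolt shear governs)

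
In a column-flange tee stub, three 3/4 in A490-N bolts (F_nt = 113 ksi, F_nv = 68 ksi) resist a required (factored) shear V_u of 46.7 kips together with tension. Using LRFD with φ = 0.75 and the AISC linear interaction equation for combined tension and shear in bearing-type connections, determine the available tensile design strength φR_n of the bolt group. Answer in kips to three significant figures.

68.4 kips

A_b = π·0.75²/4 = 0.4418 in²; f_rv = 46.7 / (3 × 0.4418) = 35.24 ksi.
F'_nt = 1.3 F_nt − (F_nt / φF_nv) f_rv = 1.3·113 − (113/(0.75·68))·35.24 = 68.83 ksi, capped at F_nt → F'_nt = 68.83 ksi.
R_n = F'_nt · A_b · n = 68.83 × 0.4418 × 3 = 91.22 kips.
Design strength φR_n = 0.75 × 91.22 = 68.4 kips.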